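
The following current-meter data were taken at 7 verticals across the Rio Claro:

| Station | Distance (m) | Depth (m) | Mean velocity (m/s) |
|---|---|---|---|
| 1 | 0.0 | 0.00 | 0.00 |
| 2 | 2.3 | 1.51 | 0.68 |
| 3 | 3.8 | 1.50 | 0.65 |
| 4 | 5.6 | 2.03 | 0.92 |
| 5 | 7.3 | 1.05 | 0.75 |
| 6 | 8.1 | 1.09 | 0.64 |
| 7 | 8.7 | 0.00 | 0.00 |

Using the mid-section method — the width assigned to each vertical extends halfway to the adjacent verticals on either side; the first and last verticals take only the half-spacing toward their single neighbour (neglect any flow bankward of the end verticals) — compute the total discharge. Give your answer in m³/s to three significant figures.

8.30 m³/s

w_2 = (3.8 − 0.0)/2 = 1.9 m; q_2 = 0.68 × 1.51 × 1.9 = 1.951 m³/s
w_3 = (5.6 − 2.3)/2 = 1.65 m; q_3 = 0.65 × 1.50 × 1.65 = 1.609 m³/s
w_4 = (7.3 − 3.8)/2 = 1.75 m; q_4 = 0.92 × 2.03 × 1.75 = 3.268 m³/s
w_5 = (8.1 − 5.6)/2 = 1.25 m; q_5 = 0.75 × 1.05 × 1.25 = 0.9844 m³/s
w_6 = (8.7 − 7.3)/2 = 0.7 m; q_6 = 0.64 × 1.09 × 0.7 = 0.4883 m³/s
Stations 1, 7 contribute zero (depth or velocity is 0).
Q = Σ qᵢ = 8.301 m³/s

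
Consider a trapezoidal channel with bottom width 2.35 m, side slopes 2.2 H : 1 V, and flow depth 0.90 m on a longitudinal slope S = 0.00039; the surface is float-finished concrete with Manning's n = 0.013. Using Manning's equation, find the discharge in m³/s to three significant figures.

4.13 m³/s

A = (b + z·y)·y = (2.35 + 2.2×0.90)×0.90 = 3.897 m²
P = b + 2y√(1+z²) = 2.35 + 2×0.90×√(1+2.2²) = 6.700 m
R = A/P = 3.897/6.700 = 0.5817 m
Q = (1/n)·A·R^(2/3)·S^(1/2) = (1/0.013) × 3.897 × 0.5817^(2/3) × 0.00039^(1/2) = 4.125 m³/s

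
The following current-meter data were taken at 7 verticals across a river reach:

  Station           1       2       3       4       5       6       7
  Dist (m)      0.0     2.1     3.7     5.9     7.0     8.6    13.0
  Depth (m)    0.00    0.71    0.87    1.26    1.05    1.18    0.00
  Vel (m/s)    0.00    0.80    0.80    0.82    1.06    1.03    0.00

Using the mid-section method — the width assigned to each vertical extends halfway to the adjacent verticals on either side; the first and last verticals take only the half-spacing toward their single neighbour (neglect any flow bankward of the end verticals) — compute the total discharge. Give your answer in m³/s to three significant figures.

9.23 m³/s

w_2 = (3.7 − 0.0)/2 = 1.85 m; q_2 = 0.80 × 0.71 × 1.85 = 1.051 m³/s
w_3 = (5.9 − 2.1)/2 = 1.9 m; q_3 = 0.80 × 0.87 × 1.9 = 1.322 m³/s
w_4 = (7.0 − 3.7)/2 = 1.65 m; q_4 = 0.82 × 1.26 × 1.65 = 1.705 m³/s
w_5 = (8.6 − 5.9)/2 = 1.35 m; q_5 = 1.06 × 1.05 × 1.35 = 1.503 m³/s
w_6 = (13.0 − 7.0)/2 = 3 m; q_6 = 1.03 × 1.18 × 3 = 3.646 m³/s
Stations 1, 7 contribute zero (depth or velocity is 0).
Q = Σ qᵢ = 9.227 m³/s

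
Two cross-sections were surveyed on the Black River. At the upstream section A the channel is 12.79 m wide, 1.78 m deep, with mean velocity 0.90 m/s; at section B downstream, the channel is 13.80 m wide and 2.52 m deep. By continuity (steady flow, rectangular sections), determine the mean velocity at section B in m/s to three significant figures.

0.589 m/s

Q = A₁V₁ = (12.79×1.78) × 0.90 = 20.49 m³/s
A₂ = 13.80 × 2.52 = 34.78 m²
V₂ = Q/A₂ = 20.49/34.78 = 0.5892 m/s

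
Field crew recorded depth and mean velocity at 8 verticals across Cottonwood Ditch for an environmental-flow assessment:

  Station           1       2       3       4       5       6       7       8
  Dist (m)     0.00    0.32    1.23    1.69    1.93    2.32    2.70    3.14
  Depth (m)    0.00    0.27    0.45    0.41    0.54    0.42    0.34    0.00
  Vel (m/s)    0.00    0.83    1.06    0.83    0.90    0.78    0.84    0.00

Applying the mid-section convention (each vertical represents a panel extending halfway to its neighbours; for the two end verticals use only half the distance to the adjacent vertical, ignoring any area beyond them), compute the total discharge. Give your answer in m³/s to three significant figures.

w_2 = (1.23 − 0.00)/2 = 0.615 m; q_2 = 0.83 × 0.27 × 0.615 = 0.1378 m³/s
w_3 = (1.69 − 0.32)/2 = 0.685 m; q_3 = 1.06 × 0.45 × 0.685 = 0.3267 m³/s
w_4 = (1.93 − 1.23)/2 = 0.35 m; q_4 = 0.83 × 0.41 × 0.35 = 0.1191 m³/s
w_5 = (2.32 − 1.69)/2 = 0.315 m; q_5 = 0.90 × 0.54 × 0.315 = 0.1531 m³/s
w_6 = (2.70 − 1.93)/2 = 0.385 m; q_6 = 0.78 × 0.42 × 0.385 = 0.1261 m³/s
w_7 = (3.14 − 2.32)/2 = 0.41 m; q_7 = 0.84 × 0.34 × 0.41 = 0.1171 m³/s
Stations 1, 8 contribute zero (depth or velocity is 0).
Q = Σ qᵢ = 0.9800 m³/s

0.980 m³/s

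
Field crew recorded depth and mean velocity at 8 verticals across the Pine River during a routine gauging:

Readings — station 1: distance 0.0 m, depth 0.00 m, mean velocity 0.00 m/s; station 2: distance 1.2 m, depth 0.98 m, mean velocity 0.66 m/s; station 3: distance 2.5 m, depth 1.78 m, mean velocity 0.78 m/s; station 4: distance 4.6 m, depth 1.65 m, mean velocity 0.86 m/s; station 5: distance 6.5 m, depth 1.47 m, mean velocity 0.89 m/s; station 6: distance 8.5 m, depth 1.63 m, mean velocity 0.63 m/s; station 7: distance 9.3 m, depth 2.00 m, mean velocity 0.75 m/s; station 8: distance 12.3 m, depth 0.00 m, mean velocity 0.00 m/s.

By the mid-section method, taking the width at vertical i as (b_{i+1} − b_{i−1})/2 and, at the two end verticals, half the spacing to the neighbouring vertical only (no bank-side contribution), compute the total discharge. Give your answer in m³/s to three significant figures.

w_2 = (2.5 − 0.0)/2 = 1.25 m; q_2 = 0.66 × 0.98 × 1.25 = 0.8085 m³/s
w_3 = (4.6 − 1.2)/2 = 1.7 m; q_3 = 0.78 × 1.78 × 1.7 = 2.360 m³/s
w_4 = (6.5 − 2.5)/2 = 2 m; q_4 = 0.86 × 1.65 × 2 = 2.838 m³/s
w_5 = (8.5 − 4.6)/2 = 1.95 m; q_5 = 0.89 × 1.47 × 1.95 = 2.551 m³/s
w_6 = (9.3 − 6.5)/2 = 1.4 m; q_6 = 0.63 × 1.63 × 1.4 = 1.438 m³/s
w_7 = (12.3 − 8.5)/2 = 1.9 m; q_7 = 0.75 × 2.00 × 1.9 = 2.850 m³/s
Stations 1, 8 contribute zero (depth or velocity is 0).
Q = Σ qᵢ = 12.85 m³/s

12.8 m³/s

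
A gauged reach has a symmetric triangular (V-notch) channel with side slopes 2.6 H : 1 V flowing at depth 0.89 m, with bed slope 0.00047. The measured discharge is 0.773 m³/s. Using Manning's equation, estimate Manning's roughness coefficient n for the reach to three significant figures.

0.0322

A = z·y² = 2.6×0.89² = 2.059 m²
P = 2y√(1+z²) = 2×0.89×√(1+2.6²) = 4.959 m
R = A/P = 2.059/4.959 = 0.4153 m
n = (1/Q)·A·R^(2/3)·S^(1/2) = (1/0.773) × 2.059 × 0.5567 × 0.02168 = 0.03215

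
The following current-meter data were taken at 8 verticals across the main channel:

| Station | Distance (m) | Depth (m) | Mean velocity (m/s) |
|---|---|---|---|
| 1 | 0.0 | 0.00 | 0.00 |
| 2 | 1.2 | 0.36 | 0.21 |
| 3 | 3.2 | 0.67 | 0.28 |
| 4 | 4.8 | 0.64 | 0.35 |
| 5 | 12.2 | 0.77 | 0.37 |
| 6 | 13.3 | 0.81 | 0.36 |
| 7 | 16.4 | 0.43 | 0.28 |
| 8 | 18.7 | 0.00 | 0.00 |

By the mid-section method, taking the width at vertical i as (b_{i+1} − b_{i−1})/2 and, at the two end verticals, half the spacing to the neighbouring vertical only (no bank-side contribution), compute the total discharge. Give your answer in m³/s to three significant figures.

w_2 = (3.2 − 0.0)/2 = 1.6 m; q_2 = 0.21 × 0.36 × 1.6 = 0.1210 m³/s
w_3 = (4.8 − 1.2)/2 = 1.8 m; q_3 = 0.28 × 0.67 × 1.8 = 0.3377 m³/s
w_4 = (12.2 − 3.2)/2 = 4.5 m; q_4 = 0.35 × 0.64 × 4.5 = 1.008 m³/s
w_5 = (13.3 − 4.8)/2 = 4.25 m; q_5 = 0.37 × 0.77 × 4.25 = 1.211 m³/s
w_6 = (16.4 − 12.2)/2 = 2.1 m; q_6 = 0.36 × 0.81 × 2.1 = 0.6124 m³/s
w_7 = (18.7 − 13.3)/2 = 2.7 m; q_7 = 0.28 × 0.43 × 2.7 = 0.3251 m³/s
Stations 1, 8 contribute zero (depth or velocity is 0).
Q = Σ qᵢ = 3.615 m³/s

3.61 m³/s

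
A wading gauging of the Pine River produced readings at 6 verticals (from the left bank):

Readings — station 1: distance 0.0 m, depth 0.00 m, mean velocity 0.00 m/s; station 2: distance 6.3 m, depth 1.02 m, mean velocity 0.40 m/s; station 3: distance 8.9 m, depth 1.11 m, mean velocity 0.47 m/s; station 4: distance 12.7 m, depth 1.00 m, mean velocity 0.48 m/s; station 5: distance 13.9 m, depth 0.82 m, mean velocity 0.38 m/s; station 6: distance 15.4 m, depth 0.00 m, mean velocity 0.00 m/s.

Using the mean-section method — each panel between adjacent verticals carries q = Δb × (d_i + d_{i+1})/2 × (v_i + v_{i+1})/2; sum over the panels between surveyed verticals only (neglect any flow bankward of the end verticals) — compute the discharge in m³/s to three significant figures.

4.34 m³/s

Panel 1-2: Δb = 6.3 m, d̄ = (0.00+1.02)/2 = 0.51, v̄ = (0.00+0.40)/2 = 0.2 → q = 6.3×0.51×0.2 = 0.6426 m³/s
Panel 2-3: Δb = 2.6 m, d̄ = (1.02+1.11)/2 = 1.065, v̄ = (0.40+0.47)/2 = 0.435 → q = 2.6×1.065×0.435 = 1.205 m³/s
Panel 3-4: Δb = 3.8 m, d̄ = (1.11+1.00)/2 = 1.055, v̄ = (0.47+0.48)/2 = 0.475 → q = 3.8×1.055×0.475 = 1.904 m³/s
Panel 4-5: Δb = 1.2 m, d̄ = (1.00+0.82)/2 = 0.91, v̄ = (0.48+0.38)/2 = 0.43 → q = 1.2×0.91×0.43 = 0.4696 m³/s
Panel 5-6: Δb = 1.5 m, d̄ = (0.82+0.00)/2 = 0.41, v̄ = (0.38+0.00)/2 = 0.19 → q = 1.5×0.41×0.19 = 0.1169 m³/s
Q = Σ q = 4.338 m³/s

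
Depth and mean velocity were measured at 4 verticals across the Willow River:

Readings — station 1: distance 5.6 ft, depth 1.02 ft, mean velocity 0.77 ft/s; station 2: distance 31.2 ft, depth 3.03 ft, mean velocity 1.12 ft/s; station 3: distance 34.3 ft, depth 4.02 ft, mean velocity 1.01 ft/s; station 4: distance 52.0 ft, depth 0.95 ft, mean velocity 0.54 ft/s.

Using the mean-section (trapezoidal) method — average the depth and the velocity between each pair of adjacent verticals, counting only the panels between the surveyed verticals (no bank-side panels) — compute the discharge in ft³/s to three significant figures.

Panel 1-2: Δb = 25.6 ft, d̄ = (1.02+3.03)/2 = 2.025, v̄ = (0.77+1.12)/2 = 0.945 → q = 25.6×2.025×0.945 = 48.99 ft³/s
Panel 2-3: Δb = 3.1 ft, d̄ = (3.03+4.02)/2 = 3.525, v̄ = (1.12+1.01)/2 = 1.065 → q = 3.1×3.525×1.065 = 11.64 ft³/s
Panel 3-4: Δb = 17.7 ft, d̄ = (4.02+0.95)/2 = 2.485, v̄ = (1.01+0.54)/2 = 0.775 → q = 17.7×2.485×0.775 = 34.09 ft³/s
Q = Σ q = 94.71 ft³/s

94.7 ft³/s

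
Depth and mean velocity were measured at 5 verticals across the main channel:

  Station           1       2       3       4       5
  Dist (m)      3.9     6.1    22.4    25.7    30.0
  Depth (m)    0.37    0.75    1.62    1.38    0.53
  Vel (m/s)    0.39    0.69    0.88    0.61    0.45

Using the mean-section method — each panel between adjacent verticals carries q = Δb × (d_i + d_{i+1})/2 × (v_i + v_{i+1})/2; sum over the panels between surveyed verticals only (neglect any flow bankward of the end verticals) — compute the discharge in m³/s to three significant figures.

21.7 m³/s

Panel 1-2: Δb = 2.2 m, d̄ = (0.37+0.75)/2 = 0.56, v̄ = (0.39+0.69)/2 = 0.54 → q = 2.2×0.56×0.54 = 0.6653 m³/s
Panel 2-3: Δb = 16.3 m, d̄ = (0.75+1.62)/2 = 1.185, v̄ = (0.69+0.88)/2 = 0.785 → q = 16.3×1.185×0.785 = 15.16 m³/s
Panel 3-4: Δb = 3.3 m, d̄ = (1.62+1.38)/2 = 1.5, v̄ = (0.88+0.61)/2 = 0.745 → q = 3.3×1.5×0.745 = 3.688 m³/s
Panel 4-5: Δb = 4.3 m, d̄ = (1.38+0.53)/2 = 0.955, v̄ = (0.61+0.45)/2 = 0.53 → q = 4.3×0.955×0.53 = 2.176 m³/s
Q = Σ q = 21.69 m³/s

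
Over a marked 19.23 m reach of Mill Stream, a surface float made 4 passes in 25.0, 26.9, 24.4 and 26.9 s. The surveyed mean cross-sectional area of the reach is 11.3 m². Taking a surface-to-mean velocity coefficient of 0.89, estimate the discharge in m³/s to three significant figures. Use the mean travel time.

7.50 m³/s

t̄ = (25.0 + 26.9 + 24.4 + 26.9) / 4 = 25.8 s
v_surface = L / t̄ = 19.23 / 25.8 = 0.7453 m/s
v_mean = 0.89 × 0.7453 = 0.6634 m/s
Q = A × v_mean = 11.3 × 0.6634 = 7.496 m³/s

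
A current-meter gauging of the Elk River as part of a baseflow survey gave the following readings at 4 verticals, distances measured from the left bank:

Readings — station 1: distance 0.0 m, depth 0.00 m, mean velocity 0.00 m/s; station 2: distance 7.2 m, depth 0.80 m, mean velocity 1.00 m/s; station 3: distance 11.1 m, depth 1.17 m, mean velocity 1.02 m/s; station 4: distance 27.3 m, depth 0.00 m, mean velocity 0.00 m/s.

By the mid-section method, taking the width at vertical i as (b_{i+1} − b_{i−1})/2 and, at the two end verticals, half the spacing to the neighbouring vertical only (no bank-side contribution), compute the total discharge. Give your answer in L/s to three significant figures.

w_2 = (11.1 − 0.0)/2 = 5.55 m; q_2 = 1.00 × 0.80 × 5.55 = 4.440 m³/s
w_3 = (27.3 − 7.2)/2 = 10.05 m; q_3 = 1.02 × 1.17 × 10.05 = 11.99 m³/s
Stations 1, 4 contribute zero (depth or velocity is 0).
Q = Σ qᵢ = 16.43 m³/s
= 16.43 × 1000 = 16430 L/s

16400 L/s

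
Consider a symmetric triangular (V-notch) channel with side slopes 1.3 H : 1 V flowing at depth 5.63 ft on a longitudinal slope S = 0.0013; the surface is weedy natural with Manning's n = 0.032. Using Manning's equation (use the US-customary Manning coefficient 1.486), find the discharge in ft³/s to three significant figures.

A = z·y² = 1.3×5.63² = 41.21 ft²
P = 2y√(1+z²) = 2×5.63×√(1+1.3²) = 18.47 ft
R = A/P = 41.21/18.47 = 2.231 ft
Q = (1.486/n)·A·R^(2/3)·S^(1/2) = (1.486/0.032) × 41.21 × 2.231^(2/3) × 0.0013^(1/2) = 117.8 ft³/s

118 ft³/s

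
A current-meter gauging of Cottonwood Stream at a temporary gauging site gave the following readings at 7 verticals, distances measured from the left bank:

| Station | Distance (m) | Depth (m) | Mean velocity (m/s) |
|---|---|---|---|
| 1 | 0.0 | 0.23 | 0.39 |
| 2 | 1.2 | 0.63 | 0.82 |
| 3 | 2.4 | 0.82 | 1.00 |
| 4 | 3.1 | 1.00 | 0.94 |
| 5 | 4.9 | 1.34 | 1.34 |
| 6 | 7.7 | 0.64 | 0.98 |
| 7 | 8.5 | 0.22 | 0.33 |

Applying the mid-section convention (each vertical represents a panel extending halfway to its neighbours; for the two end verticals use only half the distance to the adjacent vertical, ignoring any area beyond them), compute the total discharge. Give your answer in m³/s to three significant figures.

w_1 = (1.2 − 0.0)/2 = 0.6 m; q_1 = 0.39 × 0.23 × 0.6 = 0.05382 m³/s
w_2 = (2.4 − 0.0)/2 = 1.2 m; q_2 = 0.82 × 0.63 × 1.2 = 0.6199 m³/s
w_3 = (3.1 − 1.2)/2 = 0.95 m; q_3 = 1.00 × 0.82 × 0.95 = 0.7790 m³/s
w_4 = (4.9 − 2.4)/2 = 1.25 m; q_4 = 0.94 × 1.00 × 1.25 = 1.175 m³/s
w_5 = (7.7 − 3.1)/2 = 2.3 m; q_5 = 1.34 × 1.34 × 2.3 = 4.130 m³/s
w_6 = (8.5 − 4.9)/2 = 1.8 m; q_6 = 0.98 × 0.64 × 1.8 = 1.129 m³/s
w_7 = (8.5 − 7.7)/2 = 0.4 m; q_7 = 0.33 × 0.22 × 0.4 = 0.02904 m³/s
Q = Σ qᵢ = 7.916 m³/s

7.92 m³/s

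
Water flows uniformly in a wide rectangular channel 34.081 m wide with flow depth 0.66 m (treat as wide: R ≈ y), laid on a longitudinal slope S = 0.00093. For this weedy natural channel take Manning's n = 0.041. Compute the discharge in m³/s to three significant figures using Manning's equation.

12.7 m³/s

A = b·y = 34.081 × 0.66 = 22.49 m²
Wide channel: R ≈ y = 0.66 m
Q = (1/n)·A·R^(2/3)·S^(1/2) = (1/0.041) × 22.49 × 0.6600^(2/3) × 0.00093^(1/2) = 12.68 m³/s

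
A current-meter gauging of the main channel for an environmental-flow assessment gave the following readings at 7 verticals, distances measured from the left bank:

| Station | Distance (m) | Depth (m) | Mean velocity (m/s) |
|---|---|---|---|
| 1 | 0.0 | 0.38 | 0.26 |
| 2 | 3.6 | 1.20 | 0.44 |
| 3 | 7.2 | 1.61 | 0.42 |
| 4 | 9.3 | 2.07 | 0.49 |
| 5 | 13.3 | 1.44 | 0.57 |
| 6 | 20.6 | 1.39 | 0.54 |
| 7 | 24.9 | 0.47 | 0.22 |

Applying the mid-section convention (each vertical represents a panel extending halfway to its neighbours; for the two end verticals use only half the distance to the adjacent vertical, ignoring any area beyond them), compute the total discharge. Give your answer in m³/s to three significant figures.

16.3 m³/s

w_1 = (3.6 − 0.0)/2 = 1.8 m; q_1 = 0.26 × 0.38 × 1.8 = 0.1778 m³/s
w_2 = (7.2 − 0.0)/2 = 3.6 m; q_2 = 0.44 × 1.20 × 3.6 = 1.901 m³/s
w_3 = (9.3 − 3.6)/2 = 2.85 m; q_3 = 0.42 × 1.61 × 2.85 = 1.927 m³/s
w_4 = (13.3 − 7.2)/2 = 3.05 m; q_4 = 0.49 × 2.07 × 3.05 = 3.094 m³/s
w_5 = (20.6 − 9.3)/2 = 5.65 m; q_5 = 0.57 × 1.44 × 5.65 = 4.638 m³/s
w_6 = (24.9 − 13.3)/2 = 5.8 m; q_6 = 0.54 × 1.39 × 5.8 = 4.353 m³/s
w_7 = (24.9 − 20.6)/2 = 2.15 m; q_7 = 0.22 × 0.47 × 2.15 = 0.2223 m³/s
Q = Σ qᵢ = 16.31 m³/s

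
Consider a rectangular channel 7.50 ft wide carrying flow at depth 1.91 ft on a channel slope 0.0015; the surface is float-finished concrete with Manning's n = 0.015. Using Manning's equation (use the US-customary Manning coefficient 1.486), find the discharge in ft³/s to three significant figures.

64.3 ft³/s

A = b·y = 7.50 × 1.91 = 14.33 ft²
P = b + 2y = 7.50 + 2×1.91 = 11.32 ft
R = A/P = 14.33/11.32 = 1.265 ft
Q = (1.486/n)·A·R^(2/3)·S^(1/2) = (1.486/0.015) × 14.33 × 1.265^(2/3) × 0.0015^(1/2) = 64.30 ft³/s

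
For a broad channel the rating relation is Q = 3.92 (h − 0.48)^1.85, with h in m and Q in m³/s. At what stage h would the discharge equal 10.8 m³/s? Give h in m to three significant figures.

2.21 m

h − h₀ = (Q/C)^(1/b) = (10.8/3.92)^(1/1.85) = 1.729 m
h = 0.48 + 1.729 = 2.209 m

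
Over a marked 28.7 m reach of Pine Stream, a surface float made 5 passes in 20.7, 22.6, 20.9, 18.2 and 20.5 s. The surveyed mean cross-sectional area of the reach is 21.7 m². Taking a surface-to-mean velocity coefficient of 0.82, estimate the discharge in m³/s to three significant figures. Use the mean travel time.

24.8 m³/s

t̄ = (20.7 + 22.6 + 20.9 + 18.2 + 20.5) / 5 = 20.58 s
v_surface = L / t̄ = 28.7 / 20.58 = 1.395 m/s
v_mean = 0.82 × 1.395 = 1.144 m/s
Q = A × v_mean = 21.7 × 1.144 = 24.81 m³/s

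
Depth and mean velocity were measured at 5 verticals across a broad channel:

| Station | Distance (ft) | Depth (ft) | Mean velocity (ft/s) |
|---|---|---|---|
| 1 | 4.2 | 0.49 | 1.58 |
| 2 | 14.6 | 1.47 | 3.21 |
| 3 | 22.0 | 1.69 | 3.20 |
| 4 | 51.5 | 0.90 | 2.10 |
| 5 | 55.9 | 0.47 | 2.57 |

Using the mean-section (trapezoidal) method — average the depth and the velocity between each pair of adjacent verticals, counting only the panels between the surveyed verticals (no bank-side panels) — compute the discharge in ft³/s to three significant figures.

Panel 1-2: Δb = 10.4 ft, d̄ = (0.49+1.47)/2 = 0.98, v̄ = (1.58+3.21)/2 = 2.395 → q = 10.4×0.98×2.395 = 24.41 ft³/s
Panel 2-3: Δb = 7.4 ft, d̄ = (1.47+1.69)/2 = 1.58, v̄ = (3.21+3.20)/2 = 3.205 → q = 7.4×1.58×3.205 = 37.47 ft³/s
Panel 3-4: Δb = 29.5 ft, d̄ = (1.69+0.90)/2 = 1.295, v̄ = (3.20+2.10)/2 = 2.65 → q = 29.5×1.295×2.65 = 101.2 ft³/s
Panel 4-5: Δb = 4.4 ft, d̄ = (0.90+0.47)/2 = 0.685, v̄ = (2.10+2.57)/2 = 2.335 → q = 4.4×0.685×2.335 = 7.038 ft³/s
Q = Σ q = 170.2 ft³/s

170 ft³/s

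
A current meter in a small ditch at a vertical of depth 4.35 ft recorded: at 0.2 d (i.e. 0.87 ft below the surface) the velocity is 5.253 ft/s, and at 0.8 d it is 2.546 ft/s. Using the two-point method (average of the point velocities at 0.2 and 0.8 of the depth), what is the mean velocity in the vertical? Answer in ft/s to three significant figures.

v̄ = (5.253 + 2.546) / 2 = 3.900 ft/s

3.90 ft/s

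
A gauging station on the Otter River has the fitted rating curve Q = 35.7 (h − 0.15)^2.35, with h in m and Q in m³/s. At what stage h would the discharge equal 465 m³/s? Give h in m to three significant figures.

3.13 m

h − h₀ = (Q/C)^(1/b) = (465/35.7)^(1/2.35) = 2.981 m
h = 0.15 + 2.981 = 3.131 m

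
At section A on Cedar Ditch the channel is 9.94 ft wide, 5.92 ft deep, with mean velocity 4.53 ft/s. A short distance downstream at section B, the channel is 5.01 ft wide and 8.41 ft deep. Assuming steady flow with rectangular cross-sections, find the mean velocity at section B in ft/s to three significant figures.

Q = A₁V₁ = (9.94×5.92) × 4.53 = 266.6 ft³/s
A₂ = 5.01 × 8.41 = 42.13 ft²
V₂ = Q/A₂ = 266.6/42.13 = 6.327 ft/s

6.33 ft/s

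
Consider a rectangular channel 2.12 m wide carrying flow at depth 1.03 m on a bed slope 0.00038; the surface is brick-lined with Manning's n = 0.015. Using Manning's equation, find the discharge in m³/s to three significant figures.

1.84 m³/s

A = b·y = 2.12 × 1.03 = 2.184 m²
P = b + 2y = 2.12 + 2×1.03 = 4.180 m
R = A/P = 2.184/4.180 = 0.5224 m
Q = (1/n)·A·R^(2/3)·S^(1/2) = (1/0.015) × 2.184 × 0.5224^(2/3) × 0.00038^(1/2) = 1.841 m³/s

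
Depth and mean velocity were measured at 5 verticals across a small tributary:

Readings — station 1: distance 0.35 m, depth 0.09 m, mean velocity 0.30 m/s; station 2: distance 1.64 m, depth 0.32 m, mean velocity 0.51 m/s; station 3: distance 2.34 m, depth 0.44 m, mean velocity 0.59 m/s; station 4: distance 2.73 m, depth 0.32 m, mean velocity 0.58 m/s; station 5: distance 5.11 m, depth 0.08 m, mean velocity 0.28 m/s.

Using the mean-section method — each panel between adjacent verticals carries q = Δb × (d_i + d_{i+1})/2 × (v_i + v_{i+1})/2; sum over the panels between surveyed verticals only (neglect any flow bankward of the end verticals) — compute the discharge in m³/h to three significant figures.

Panel 1-2: Δb = 1.29 m, d̄ = (0.09+0.32)/2 = 0.205, v̄ = (0.30+0.51)/2 = 0.405 → q = 1.29×0.205×0.405 = 0.1071 m³/s
Panel 2-3: Δb = 0.7 m, d̄ = (0.32+0.44)/2 = 0.38, v̄ = (0.51+0.59)/2 = 0.55 → q = 0.7×0.38×0.55 = 0.1463 m³/s
Panel 3-4: Δb = 0.39 m, d̄ = (0.44+0.32)/2 = 0.38, v̄ = (0.59+0.58)/2 = 0.585 → q = 0.39×0.38×0.585 = 0.08670 m³/s
Panel 4-5: Δb = 2.38 m, d̄ = (0.32+0.08)/2 = 0.2, v̄ = (0.58+0.28)/2 = 0.43 → q = 2.38×0.2×0.43 = 0.2047 m³/s
Q = Σ q = 0.5448 m³/s
= 0.5448 × 3600 = 1961 m³/h

1960 m³/h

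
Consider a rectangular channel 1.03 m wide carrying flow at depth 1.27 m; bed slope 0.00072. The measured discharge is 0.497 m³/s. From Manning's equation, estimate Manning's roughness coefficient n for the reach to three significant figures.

0.0362

A = b·y = 1.03 × 1.27 = 1.308 m²
P = b + 2y = 1.03 + 2×1.27 = 3.570 m
R = A/P = 1.308/3.570 = 0.3664 m
n = (1/Q)·A·R^(2/3)·S^(1/2) = (1/0.497) × 1.308 × 0.5121 × 0.02683 = 0.03616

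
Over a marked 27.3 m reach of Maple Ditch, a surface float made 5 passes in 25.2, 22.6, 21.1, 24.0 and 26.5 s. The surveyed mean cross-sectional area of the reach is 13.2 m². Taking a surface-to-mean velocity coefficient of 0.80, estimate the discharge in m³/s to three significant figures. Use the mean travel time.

12.1 m³/s

t̄ = (25.2 + 22.6 + 21.1 + 24.0 + 26.5) / 5 = 23.88 s
v_surface = L / t̄ = 27.3 / 23.88 = 1.143 m/s
v_mean = 0.80 × 1.143 = 0.9146 m/s
Q = A × v_mean = 13.2 × 0.9146 = 12.07 m³/s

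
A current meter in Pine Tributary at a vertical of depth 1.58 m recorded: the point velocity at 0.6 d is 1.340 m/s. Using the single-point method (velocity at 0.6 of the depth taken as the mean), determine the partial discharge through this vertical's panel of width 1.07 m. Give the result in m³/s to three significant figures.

v̄ = v₀.₆ = 1.340 m/s
q = v̄ × d × w = 1.340 × 1.58 × 1.07 = 2.265 m³/s

2.27 m³/s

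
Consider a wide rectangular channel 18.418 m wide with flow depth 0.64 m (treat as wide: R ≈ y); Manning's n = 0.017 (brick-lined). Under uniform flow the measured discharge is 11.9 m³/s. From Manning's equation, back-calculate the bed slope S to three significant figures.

0.000534

A = b·y = 18.418 × 0.64 = 11.79 m²
Wide channel: R ≈ y = 0.64 m
S = (Q·n / (1·A·R^(2/3)))² = (11.9×0.017 / (1×11.79×0.7427))² = 0.0005340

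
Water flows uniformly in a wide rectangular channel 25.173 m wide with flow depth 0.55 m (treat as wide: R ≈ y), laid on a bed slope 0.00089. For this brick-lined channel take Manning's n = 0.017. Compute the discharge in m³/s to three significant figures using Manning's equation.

A = b·y = 25.173 × 0.55 = 13.85 m²
Wide channel: R ≈ y = 0.55 m
Q = (1/n)·A·R^(2/3)·S^(1/2) = (1/0.017) × 13.85 × 0.5500^(2/3) × 0.00089^(1/2) = 16.31 m³/s

16.3 m³/s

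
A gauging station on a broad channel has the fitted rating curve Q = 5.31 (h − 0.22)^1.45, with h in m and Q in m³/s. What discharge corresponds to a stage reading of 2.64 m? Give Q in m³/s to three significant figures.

19.1 m³/s

Q = 5.31 × (2.64 − 0.22)^1.45 = 5.31 × 2.42^1.45 = 19.13 m³/s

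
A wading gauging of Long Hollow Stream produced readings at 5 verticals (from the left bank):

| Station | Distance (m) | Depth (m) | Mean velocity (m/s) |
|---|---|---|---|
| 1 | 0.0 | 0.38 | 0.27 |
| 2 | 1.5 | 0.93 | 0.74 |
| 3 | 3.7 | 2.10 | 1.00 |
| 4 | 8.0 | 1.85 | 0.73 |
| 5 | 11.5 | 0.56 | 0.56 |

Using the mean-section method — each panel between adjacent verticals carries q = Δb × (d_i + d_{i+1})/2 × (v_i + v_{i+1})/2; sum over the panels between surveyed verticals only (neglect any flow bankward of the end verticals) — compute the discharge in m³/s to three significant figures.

Panel 1-2: Δb = 1.5 m, d̄ = (0.38+0.93)/2 = 0.655, v̄ = (0.27+0.74)/2 = 0.505 → q = 1.5×0.655×0.505 = 0.4962 m³/s
Panel 2-3: Δb = 2.2 m, d̄ = (0.93+2.10)/2 = 1.515, v̄ = (0.74+1.00)/2 = 0.87 → q = 2.2×1.515×0.87 = 2.900 m³/s
Panel 3-4: Δb = 4.3 m, d̄ = (2.10+1.85)/2 = 1.975, v̄ = (1.00+0.73)/2 = 0.865 → q = 4.3×1.975×0.865 = 7.346 m³/s
Panel 4-5: Δb = 3.5 m, d̄ = (1.85+0.56)/2 = 1.205, v̄ = (0.73+0.56)/2 = 0.645 → q = 3.5×1.205×0.645 = 2.720 m³/s
Q = Σ q = 13.46 m³/s

13.5 m³/s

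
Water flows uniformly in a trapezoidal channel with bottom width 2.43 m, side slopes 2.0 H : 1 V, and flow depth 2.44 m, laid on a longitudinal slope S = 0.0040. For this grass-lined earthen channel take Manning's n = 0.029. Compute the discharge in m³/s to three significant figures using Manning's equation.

A = (b + z·y)·y = (2.43 + 2.0×2.44)×2.44 = 17.84 m²
P = b + 2y√(1+z²) = 2.43 + 2×2.44×√(1+2.0²) = 13.34 m
R = A/P = 17.84/13.34 = 1.337 m
Q = (1/n)·A·R^(2/3)·S^(1/2) = (1/0.029) × 17.84 × 1.337^(2/3) × 0.0040^(1/2) = 47.21 m³/s

47.2 m³/s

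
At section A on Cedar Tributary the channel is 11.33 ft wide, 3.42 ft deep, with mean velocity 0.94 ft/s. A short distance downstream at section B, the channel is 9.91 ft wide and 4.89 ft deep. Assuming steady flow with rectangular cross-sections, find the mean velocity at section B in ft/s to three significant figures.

Q = A₁V₁ = (11.33×3.42) × 0.94 = 36.42 ft³/s
A₂ = 9.91 × 4.89 = 48.46 ft²
V₂ = Q/A₂ = 36.42/48.46 = 0.7516 ft/s

0.752 ft/s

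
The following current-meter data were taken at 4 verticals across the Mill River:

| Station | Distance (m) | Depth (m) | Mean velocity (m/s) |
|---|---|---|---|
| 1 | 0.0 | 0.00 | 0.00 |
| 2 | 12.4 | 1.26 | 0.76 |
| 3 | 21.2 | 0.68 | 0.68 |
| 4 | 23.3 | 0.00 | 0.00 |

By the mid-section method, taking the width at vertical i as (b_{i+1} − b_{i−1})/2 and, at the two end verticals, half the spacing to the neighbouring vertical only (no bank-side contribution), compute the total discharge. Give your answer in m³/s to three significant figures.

12.7 m³/s

w_2 = (21.2 − 0.0)/2 = 10.6 m; q_2 = 0.76 × 1.26 × 10.6 = 10.15 m³/s
w_3 = (23.3 − 12.4)/2 = 5.45 m; q_3 = 0.68 × 0.68 × 5.45 = 2.520 m³/s
Stations 1, 4 contribute zero (depth or velocity is 0).
Q = Σ qᵢ = 12.67 m³/s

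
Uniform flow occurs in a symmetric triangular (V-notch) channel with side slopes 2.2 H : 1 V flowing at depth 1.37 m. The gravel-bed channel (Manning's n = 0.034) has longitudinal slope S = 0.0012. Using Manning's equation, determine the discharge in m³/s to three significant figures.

A = z·y² = 2.2×1.37² = 4.129 m²
P = 2y√(1+z²) = 2×1.37×√(1+2.2²) = 6.622 m
R = A/P = 4.129/6.622 = 0.6236 m
Q = (1/n)·A·R^(2/3)·S^(1/2) = (1/0.034) × 4.129 × 0.6236^(2/3) × 0.0012^(1/2) = 3.071 m³/s

3.07 m³/s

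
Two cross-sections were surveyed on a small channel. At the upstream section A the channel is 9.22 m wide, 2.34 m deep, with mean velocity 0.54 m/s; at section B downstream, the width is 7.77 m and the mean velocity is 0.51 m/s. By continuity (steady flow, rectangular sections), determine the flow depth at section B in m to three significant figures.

2.94 m

Q = A₁V₁ = (9.22×2.34) × 0.54 = 11.65 m³/s
d₂ = Q/(b₂ V₂) = 11.65/(7.77×0.51) = 2.940 m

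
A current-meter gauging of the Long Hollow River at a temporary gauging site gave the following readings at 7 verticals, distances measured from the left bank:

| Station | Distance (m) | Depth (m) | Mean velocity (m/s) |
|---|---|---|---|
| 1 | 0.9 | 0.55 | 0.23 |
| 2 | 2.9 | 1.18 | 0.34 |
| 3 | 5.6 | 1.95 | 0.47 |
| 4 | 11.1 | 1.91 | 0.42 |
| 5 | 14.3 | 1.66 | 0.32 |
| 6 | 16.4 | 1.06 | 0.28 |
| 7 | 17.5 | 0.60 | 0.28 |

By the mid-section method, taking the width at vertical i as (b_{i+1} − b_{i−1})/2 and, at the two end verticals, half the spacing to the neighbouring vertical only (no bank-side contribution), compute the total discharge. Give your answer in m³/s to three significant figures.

10.3 m³/s

w_1 = (2.9 − 0.9)/2 = 1 m; q_1 = 0.23 × 0.55 × 1 = 0.1265 m³/s
w_2 = (5.6 − 0.9)/2 = 2.35 m; q_2 = 0.34 × 1.18 × 2.35 = 0.9428 m³/s
w_3 = (11.1 − 2.9)/2 = 4.1 m; q_3 = 0.47 × 1.95 × 4.1 = 3.758 m³/s
w_4 = (14.3 − 5.6)/2 = 4.35 m; q_4 = 0.42 × 1.91 × 4.35 = 3.490 m³/s
w_5 = (16.4 − 11.1)/2 = 2.65 m; q_5 = 0.32 × 1.66 × 2.65 = 1.408 m³/s
w_6 = (17.5 − 14.3)/2 = 1.6 m; q_6 = 0.28 × 1.06 × 1.6 = 0.4749 m³/s
w_7 = (17.5 − 16.4)/2 = 0.55 m; q_7 = 0.28 × 0.60 × 0.55 = 0.09240 m³/s
Q = Σ qᵢ = 10.29 m³/s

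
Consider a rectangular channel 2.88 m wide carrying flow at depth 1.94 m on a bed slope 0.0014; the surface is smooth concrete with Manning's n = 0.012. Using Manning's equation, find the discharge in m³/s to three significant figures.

15.3 m³/s

A = b·y = 2.88 × 1.94 = 5.587 m²
P = b + 2y = 2.88 + 2×1.94 = 6.760 m
R = A/P = 5.587/6.760 = 0.8265 m
Q = (1/n)·A·R^(2/3)·S^(1/2) = (1/0.012) × 5.587 × 0.8265^(2/3) × 0.0014^(1/2) = 15.34 m³/s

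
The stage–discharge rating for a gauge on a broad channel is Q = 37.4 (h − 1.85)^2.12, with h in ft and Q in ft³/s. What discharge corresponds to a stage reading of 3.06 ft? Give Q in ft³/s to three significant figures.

Q = 37.4 × (3.06 − 1.85)^2.12 = 37.4 × 1.21^2.12 = 56.02 ft³/s

56.0 ft³/s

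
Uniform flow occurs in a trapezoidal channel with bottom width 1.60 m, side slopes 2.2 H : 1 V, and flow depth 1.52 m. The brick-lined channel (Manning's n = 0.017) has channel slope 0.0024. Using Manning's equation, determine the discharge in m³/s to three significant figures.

19.3 m³/s

A = (b + z·y)·y = (1.60 + 2.2×1.52)×1.52 = 7.515 m²
P = b + 2y√(1+z²) = 1.60 + 2×1.52×√(1+2.2²) = 8.946 m
R = A/P = 7.515/8.946 = 0.8400 m
Q = (1/n)·A·R^(2/3)·S^(1/2) = (1/0.017) × 7.515 × 0.8400^(2/3) × 0.0024^(1/2) = 19.28 m³/s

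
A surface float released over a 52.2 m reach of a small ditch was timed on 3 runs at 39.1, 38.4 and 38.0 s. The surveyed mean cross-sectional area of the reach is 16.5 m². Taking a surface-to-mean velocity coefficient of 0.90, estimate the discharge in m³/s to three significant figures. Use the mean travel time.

t̄ = (39.1 + 38.4 + 38.0) / 3 = 38.5 s
v_surface = L / t̄ = 52.2 / 38.5 = 1.356 m/s
v_mean = 0.90 × 1.356 = 1.220 m/s
Q = A × v_mean = 16.5 × 1.220 = 20.13 m³/s

20.1 m³/s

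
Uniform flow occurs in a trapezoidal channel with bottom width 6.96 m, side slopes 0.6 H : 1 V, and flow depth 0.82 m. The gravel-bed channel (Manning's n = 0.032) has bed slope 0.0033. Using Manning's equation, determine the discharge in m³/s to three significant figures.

8.55 m³/s

A = (b + z·y)·y = (6.96 + 0.6×0.82)×0.82 = 6.111 m²
P = b + 2y√(1+z²) = 6.96 + 2×0.82×√(1+0.6²) = 8.873 m
R = A/P = 6.111/8.873 = 0.6887 m
Q = (1/n)·A·R^(2/3)·S^(1/2) = (1/0.032) × 6.111 × 0.6887^(2/3) × 0.0033^(1/2) = 8.555 m³/s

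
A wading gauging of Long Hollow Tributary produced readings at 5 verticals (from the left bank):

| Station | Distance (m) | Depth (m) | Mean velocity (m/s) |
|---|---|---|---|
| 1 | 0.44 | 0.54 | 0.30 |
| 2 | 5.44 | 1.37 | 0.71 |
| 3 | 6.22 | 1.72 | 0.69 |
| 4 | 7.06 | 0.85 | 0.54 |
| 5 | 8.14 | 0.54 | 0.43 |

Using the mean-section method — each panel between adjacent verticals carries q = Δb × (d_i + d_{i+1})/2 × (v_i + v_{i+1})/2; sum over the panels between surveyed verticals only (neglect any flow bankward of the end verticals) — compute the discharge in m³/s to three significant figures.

4.28 m³/s

Panel 1-2: Δb = 5 m, d̄ = (0.54+1.37)/2 = 0.955, v̄ = (0.30+0.71)/2 = 0.505 → q = 5×0.955×0.505 = 2.411 m³/s
Panel 2-3: Δb = 0.78 m, d̄ = (1.37+1.72)/2 = 1.545, v̄ = (0.71+0.69)/2 = 0.7 → q = 0.78×1.545×0.7 = 0.8436 m³/s
Panel 3-4: Δb = 0.84 m, d̄ = (1.72+0.85)/2 = 1.285, v̄ = (0.69+0.54)/2 = 0.615 → q = 0.84×1.285×0.615 = 0.6638 m³/s
Panel 4-5: Δb = 1.08 m, d̄ = (0.85+0.54)/2 = 0.695, v̄ = (0.54+0.43)/2 = 0.485 → q = 1.08×0.695×0.485 = 0.3640 m³/s
Q = Σ q = 4.283 m³/s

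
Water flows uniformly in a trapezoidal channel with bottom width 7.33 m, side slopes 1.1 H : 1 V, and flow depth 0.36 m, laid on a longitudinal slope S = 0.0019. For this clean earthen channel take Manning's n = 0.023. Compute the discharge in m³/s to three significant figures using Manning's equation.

A = (b + z·y)·y = (7.33 + 1.1×0.36)×0.36 = 2.781 m²
P = b + 2y√(1+z²) = 7.33 + 2×0.36×√(1+1.1²) = 8.400 m
R = A/P = 2.781/8.400 = 0.3311 m
Q = (1/n)·A·R^(2/3)·S^(1/2) = (1/0.023) × 2.781 × 0.3311^(2/3) × 0.0019^(1/2) = 2.523 m³/s

2.52 m³/s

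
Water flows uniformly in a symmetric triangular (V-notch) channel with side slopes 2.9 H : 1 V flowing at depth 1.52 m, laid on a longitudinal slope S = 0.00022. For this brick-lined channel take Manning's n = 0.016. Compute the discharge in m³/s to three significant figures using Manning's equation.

4.98 m³/s

A = z·y² = 2.9×1.52² = 6.700 m²
P = 2y√(1+z²) = 2×1.52×√(1+2.9²) = 9.325 m
R = A/P = 6.700/9.325 = 0.7185 m
Q = (1/n)·A·R^(2/3)·S^(1/2) = (1/0.016) × 6.700 × 0.7185^(2/3) × 0.00022^(1/2) = 4.983 m³/s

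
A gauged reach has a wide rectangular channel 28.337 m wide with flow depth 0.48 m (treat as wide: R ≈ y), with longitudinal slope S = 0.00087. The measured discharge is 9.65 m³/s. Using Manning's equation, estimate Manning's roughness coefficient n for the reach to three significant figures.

0.0255

A = b·y = 28.337 × 0.48 = 13.60 m²
Wide channel: R ≈ y = 0.48 m
n = (1/Q)·A·R^(2/3)·S^(1/2) = (1/9.65) × 13.60 × 0.6130 × 0.02950 = 0.02549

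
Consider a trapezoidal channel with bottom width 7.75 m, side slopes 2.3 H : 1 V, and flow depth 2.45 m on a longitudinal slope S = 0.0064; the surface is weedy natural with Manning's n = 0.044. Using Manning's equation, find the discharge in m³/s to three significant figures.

A = (b + z·y)·y = (7.75 + 2.3×2.45)×2.45 = 32.79 m²
P = b + 2y√(1+z²) = 7.75 + 2×2.45×√(1+2.3²) = 20.04 m
R = A/P = 32.79/20.04 = 1.636 m
Q = (1/n)·A·R^(2/3)·S^(1/2) = (1/0.044) × 32.79 × 1.636^(2/3) × 0.0064^(1/2) = 82.80 m³/s

82.8 m³/s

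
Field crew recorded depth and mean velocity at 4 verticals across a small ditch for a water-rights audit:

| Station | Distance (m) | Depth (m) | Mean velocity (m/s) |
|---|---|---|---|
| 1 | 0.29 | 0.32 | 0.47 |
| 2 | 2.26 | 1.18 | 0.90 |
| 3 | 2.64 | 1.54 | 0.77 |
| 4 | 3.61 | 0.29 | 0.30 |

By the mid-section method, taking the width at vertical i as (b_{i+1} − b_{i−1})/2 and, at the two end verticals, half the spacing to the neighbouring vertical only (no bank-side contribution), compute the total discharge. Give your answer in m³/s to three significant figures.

w_1 = (2.26 − 0.29)/2 = 0.985 m; q_1 = 0.47 × 0.32 × 0.985 = 0.1481 m³/s
w_2 = (2.64 − 0.29)/2 = 1.175 m; q_2 = 0.90 × 1.18 × 1.175 = 1.248 m³/s
w_3 = (3.61 − 2.26)/2 = 0.675 m; q_3 = 0.77 × 1.54 × 0.675 = 0.8004 m³/s
w_4 = (3.61 − 2.64)/2 = 0.485 m; q_4 = 0.30 × 0.29 × 0.485 = 0.04220 m³/s
Q = Σ qᵢ = 2.239 m³/s

2.24 m³/s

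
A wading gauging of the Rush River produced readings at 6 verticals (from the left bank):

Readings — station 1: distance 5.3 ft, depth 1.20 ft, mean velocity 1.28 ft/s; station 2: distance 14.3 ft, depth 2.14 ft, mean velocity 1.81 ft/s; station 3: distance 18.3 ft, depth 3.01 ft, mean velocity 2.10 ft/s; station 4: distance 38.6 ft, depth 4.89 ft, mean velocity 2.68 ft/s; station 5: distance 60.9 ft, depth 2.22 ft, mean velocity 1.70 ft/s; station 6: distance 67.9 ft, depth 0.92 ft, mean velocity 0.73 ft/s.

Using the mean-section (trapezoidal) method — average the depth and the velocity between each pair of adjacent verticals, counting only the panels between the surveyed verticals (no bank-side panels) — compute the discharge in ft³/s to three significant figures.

422 ft³/s

Panel 1-2: Δb = 9 ft, d̄ = (1.20+2.14)/2 = 1.67, v̄ = (1.28+1.81)/2 = 1.545 → q = 9×1.67×1.545 = 23.22 ft³/s
Panel 2-3: Δb = 4 ft, d̄ = (2.14+3.01)/2 = 2.575, v̄ = (1.81+2.10)/2 = 1.955 → q = 4×2.575×1.955 = 20.14 ft³/s
Panel 3-4: Δb = 20.3 ft, d̄ = (3.01+4.89)/2 = 3.95, v̄ = (2.10+2.68)/2 = 2.39 → q = 20.3×3.95×2.39 = 191.6 ft³/s
Panel 4-5: Δb = 22.3 ft, d̄ = (4.89+2.22)/2 = 3.555, v̄ = (2.68+1.70)/2 = 2.19 → q = 22.3×3.555×2.19 = 173.6 ft³/s
Panel 5-6: Δb = 7 ft, d̄ = (2.22+0.92)/2 = 1.57, v̄ = (1.70+0.73)/2 = 1.215 → q = 7×1.57×1.215 = 13.35 ft³/s
Q = Σ q = 422.0 ft³/s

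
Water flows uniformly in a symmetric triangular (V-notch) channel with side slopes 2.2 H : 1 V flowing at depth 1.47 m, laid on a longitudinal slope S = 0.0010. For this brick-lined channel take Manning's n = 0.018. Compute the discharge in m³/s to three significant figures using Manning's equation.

6.39 m³/s

A = z·y² = 2.2×1.47² = 4.754 m²
P = 2y√(1+z²) = 2×1.47×√(1+2.2²) = 7.105 m
R = A/P = 4.754/7.105 = 0.6691 m
Q = (1/n)·A·R^(2/3)·S^(1/2) = (1/0.018) × 4.754 × 0.6691^(2/3) × 0.0010^(1/2) = 6.389 m³/s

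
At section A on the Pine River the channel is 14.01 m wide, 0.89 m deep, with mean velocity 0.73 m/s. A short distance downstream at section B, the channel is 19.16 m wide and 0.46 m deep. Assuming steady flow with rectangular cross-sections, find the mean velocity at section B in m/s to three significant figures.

1.03 m/s

Q = A₁V₁ = (14.01×0.89) × 0.73 = 9.102 m³/s
A₂ = 19.16 × 0.46 = 8.814 m²
V₂ = Q/A₂ = 9.102/8.814 = 1.033 m/s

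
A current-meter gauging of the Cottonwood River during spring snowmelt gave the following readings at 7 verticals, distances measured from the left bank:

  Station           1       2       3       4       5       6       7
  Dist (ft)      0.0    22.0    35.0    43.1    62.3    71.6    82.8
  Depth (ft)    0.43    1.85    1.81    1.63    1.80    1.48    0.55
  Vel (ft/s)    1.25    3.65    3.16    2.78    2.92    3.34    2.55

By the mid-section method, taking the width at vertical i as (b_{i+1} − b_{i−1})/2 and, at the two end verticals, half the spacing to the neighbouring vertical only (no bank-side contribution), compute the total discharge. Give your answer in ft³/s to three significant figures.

w_1 = (22.0 − 0.0)/2 = 11 ft; q_1 = 1.25 × 0.43 × 11 = 5.913 ft³/s
w_2 = (35.0 − 0.0)/2 = 17.5 ft; q_2 = 3.65 × 1.85 × 17.5 = 118.2 ft³/s
w_3 = (43.1 − 22.0)/2 = 10.55 ft; q_3 = 3.16 × 1.81 × 10.55 = 60.34 ft³/s
w_4 = (62.3 − 35.0)/2 = 13.65 ft; q_4 = 2.78 × 1.63 × 13.65 = 61.85 ft³/s
w_5 = (71.6 − 43.1)/2 = 14.25 ft; q_5 = 2.92 × 1.80 × 14.25 = 74.90 ft³/s
w_6 = (82.8 − 62.3)/2 = 10.25 ft; q_6 = 3.34 × 1.48 × 10.25 = 50.67 ft³/s
w_7 = (82.8 − 71.6)/2 = 5.6 ft; q_7 = 2.55 × 0.55 × 5.6 = 7.854 ft³/s
Q = Σ qᵢ = 379.7 ft³/s

380 ft³/s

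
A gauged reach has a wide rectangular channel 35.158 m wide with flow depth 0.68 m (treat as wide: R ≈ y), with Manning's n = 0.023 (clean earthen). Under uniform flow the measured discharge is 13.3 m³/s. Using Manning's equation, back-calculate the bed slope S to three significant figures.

A = b·y = 35.158 × 0.68 = 23.91 m²
Wide channel: R ≈ y = 0.68 m
S = (Q·n / (1·A·R^(2/3)))² = (13.3×0.023 / (1×23.91×0.7733))² = 0.0002738

0.000274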